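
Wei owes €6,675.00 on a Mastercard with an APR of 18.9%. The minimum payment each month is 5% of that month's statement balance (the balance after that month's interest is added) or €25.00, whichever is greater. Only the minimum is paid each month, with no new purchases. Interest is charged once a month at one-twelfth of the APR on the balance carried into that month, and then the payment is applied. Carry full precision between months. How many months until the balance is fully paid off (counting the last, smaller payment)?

Monthly rate r = 18.9%/12 = 1.575% = 0.01575.
While 5% of the post-interest balance exceeds €25.00, each month B ← (B·(1+r))·(1 − 0.05), i.e. B shrinks by the factor (1+r)·0.95 = 0.96496.
This holds for months 1–74. Entering month 75 the balance is €476.68; 5% of the post-interest balance is now below €25.00, so the flat €25.00 minimum applies from here.
From month 75 a fixed €25.00 at rate r clears €476.68 in 23 more payments. Total: 74 + 23 = 97 months.

97 months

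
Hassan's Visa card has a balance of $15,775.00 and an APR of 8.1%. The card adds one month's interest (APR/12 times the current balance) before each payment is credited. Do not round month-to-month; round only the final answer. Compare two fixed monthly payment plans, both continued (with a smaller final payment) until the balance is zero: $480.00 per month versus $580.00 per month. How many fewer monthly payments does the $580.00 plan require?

7 fewer payments

Monthly rate r = 8.1%/12 = 0.675% = 0.00675.
At $480.00/mo: n = ⌈−ln(1 − rB₀/P)/ln(1+r)⌉ = 38 payments (last $136.40); total interest = total paid − $15,775.00 = $2,121.40.
At $580.00/mo: 31 payments (last $87.93); total interest $1,712.93.
Payments saved = 38 − 31 = 7.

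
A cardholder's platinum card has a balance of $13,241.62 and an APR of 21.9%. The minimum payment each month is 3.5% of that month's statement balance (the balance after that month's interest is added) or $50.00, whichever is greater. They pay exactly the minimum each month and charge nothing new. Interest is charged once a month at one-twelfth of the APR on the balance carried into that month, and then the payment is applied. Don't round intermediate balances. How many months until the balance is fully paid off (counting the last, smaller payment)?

168 months

Monthly rate r = 21.9%/12 = 1.825% = 0.01825.
While 3.5% of the post-interest balance exceeds $50.00, each month B ← (B·(1+r))·(1 − 0.035), i.e. B shrinks by the factor (1+r)·0.965 = 0.98261.
This holds for months 1–128. Entering month 129 the balance is $1,402.18; 3.5% of the post-interest balance is now below $50.00, so the flat $50.00 minimum applies from here.
From month 129 a fixed $50.00 at rate r clears $1,402.18 in 40 more payments. Total: 128 + 40 = 168 months.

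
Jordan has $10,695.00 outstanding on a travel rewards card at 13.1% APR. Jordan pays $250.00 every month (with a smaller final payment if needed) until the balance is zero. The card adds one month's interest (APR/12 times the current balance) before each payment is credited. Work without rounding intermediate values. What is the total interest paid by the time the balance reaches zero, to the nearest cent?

Monthly rate r = 13.1%/12 = 1.09167% = 0.0109167.
Payoff takes n = ⌈−ln(1 − rB₀/P)/ln(1+r)⌉ = ⌈57.956⌉ = 58 payments; the last is $239.15.
Total paid = 57·$250.00 + $239.15 = $14,489.15.
Total interest = total paid − principal = $14,489.15 − $10,695.00 = $3,794.15.

$3,794.15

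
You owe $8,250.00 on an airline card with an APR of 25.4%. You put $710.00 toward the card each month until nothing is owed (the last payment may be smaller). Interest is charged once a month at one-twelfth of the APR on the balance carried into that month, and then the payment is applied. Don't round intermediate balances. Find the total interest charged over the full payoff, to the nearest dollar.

$1,321

Monthly rate r = 25.4%/12 = 2.11667% = 0.0211667.
Payoff takes n = ⌈−ln(1 − rB₀/P)/ln(1+r)⌉ = ⌈13.478⌉ = 14 payments; the last is $340.91.
Total paid = 13·$710.00 + $340.91 = $9,570.91.
Total interest = total paid − principal = $9,570.91 − $8,250.00 = $1,320.91.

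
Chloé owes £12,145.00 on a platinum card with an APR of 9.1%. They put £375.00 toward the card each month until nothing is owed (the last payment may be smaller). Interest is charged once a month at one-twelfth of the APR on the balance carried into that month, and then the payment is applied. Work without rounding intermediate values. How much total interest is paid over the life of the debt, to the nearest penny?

£1,844.78

Monthly rate r = 9.1%/12 = 0.758333% = 0.00758333.
Payoff takes n = ⌈−ln(1 − rB₀/P)/ln(1+r)⌉ = ⌈37.305⌉ = 38 payments; the last is £114.78.
Total paid = 37·£375.00 + £114.78 = £13,989.78.
Total interest = total paid − principal = £13,989.78 − £12,145.00 = £1,844.78.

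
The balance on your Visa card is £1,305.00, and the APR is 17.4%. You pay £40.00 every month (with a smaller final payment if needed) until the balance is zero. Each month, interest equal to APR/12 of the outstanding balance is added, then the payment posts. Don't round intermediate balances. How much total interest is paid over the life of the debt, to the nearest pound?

£475

Monthly rate r = 17.4%/12 = 1.45% = 0.0145.
Payoff takes n = ⌈−ln(1 − rB₀/P)/ln(1+r)⌉ = ⌈44.504⌉ = 45 payments; the last is £20.23.
Total paid = 44·£40.00 + £20.23 = £1,780.23.
Total interest = total paid − principal = £1,780.23 − £1,305.00 = £475.23.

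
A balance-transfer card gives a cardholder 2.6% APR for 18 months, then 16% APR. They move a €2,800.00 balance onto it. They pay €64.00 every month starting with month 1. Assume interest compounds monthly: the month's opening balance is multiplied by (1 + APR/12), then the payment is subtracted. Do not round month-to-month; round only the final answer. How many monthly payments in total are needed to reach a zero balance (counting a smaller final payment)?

52 months

Promo months 1–18 at r₀ = 2.6%/12 = 0.00216667; months 19+ at r₁ = 16%/12 = 0.0133333.
After month 18: iterate B ← B·(1+r₀) − €64.00 for 18 months → €1,737.77.
Then at r₁ with €64.00/mo: n₂ = −ln(1 − r₁·B/P)/ln(1+r₁) ≈ 33.93 → 34 more payments.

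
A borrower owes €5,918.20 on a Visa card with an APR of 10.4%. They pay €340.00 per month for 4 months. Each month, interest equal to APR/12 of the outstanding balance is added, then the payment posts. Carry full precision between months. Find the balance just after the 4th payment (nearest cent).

Monthly rate r = 10.4%/12 = 0.866667% = 0.00866667.
Each month: B ← B·(1+r) − €340.00.
Month 1: interest €51.29; balance after payment €5,629.49.
Month 2: interest €48.79; balance after payment €5,338.28.
Month 3: interest €46.27; balance after payment €5,044.55.
Month 4: interest €43.72; balance after payment €4,748.26.

€4,748.26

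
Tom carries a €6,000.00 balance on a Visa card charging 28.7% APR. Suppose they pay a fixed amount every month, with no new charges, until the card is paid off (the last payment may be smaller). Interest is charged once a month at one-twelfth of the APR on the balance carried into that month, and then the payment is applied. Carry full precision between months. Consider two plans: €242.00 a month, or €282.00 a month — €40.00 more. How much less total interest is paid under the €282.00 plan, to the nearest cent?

Monthly rate r = 28.7%/12 = 2.39167% = 0.0239167.
At €242.00/mo: n = ⌈−ln(1 − rB₀/P)/ln(1+r)⌉ = 39 payments (last €7.72); total interest = total paid − €6,000.00 = €3,203.72.
At €282.00/mo: 31 payments (last €23.91); total interest €2,483.91.
Interest saved = €3,203.72 − €2,483.91 = €719.81.

€719.81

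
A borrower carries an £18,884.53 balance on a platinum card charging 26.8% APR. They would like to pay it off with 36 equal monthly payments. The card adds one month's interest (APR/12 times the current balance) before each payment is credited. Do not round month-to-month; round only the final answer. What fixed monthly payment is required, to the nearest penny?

Monthly rate r = 26.8%/12 = 2.23333% = 0.0223333.
Level-payment amortization: P = B₀·r / (1 − (1+r)^(−n)) = 18884.53·0.0223333 / (1 − 1.02233^(−36)).
Denominator 1 − (1+r)^(−36) = 0.548488065.
P = 421.755 / 0.548488065 ≈ 768.94.

£768.94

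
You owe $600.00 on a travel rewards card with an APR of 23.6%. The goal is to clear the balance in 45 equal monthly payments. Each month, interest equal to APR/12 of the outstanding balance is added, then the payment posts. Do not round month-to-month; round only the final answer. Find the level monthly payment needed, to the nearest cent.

Monthly rate r = 23.6%/12 = 1.96667% = 0.0196667.
Level-payment amortization: P = B₀·r / (1 − (1+r)^(−n)) = 600.00·0.0196667 / (1 − 1.01967^(−45)).
Denominator 1 − (1+r)^(−45) = 0.583725318.
P = 11.8 / 0.583725318 ≈ 20.21.

$20.21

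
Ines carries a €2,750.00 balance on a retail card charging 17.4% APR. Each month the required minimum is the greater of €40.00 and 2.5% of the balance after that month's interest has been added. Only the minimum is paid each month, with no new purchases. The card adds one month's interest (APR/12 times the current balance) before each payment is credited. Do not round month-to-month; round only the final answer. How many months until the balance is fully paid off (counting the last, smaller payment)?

110 months

Monthly rate r = 17.4%/12 = 1.45% = 0.0145.
While 2.5% of the post-interest balance exceeds €40.00, each month B ← (B·(1+r))·(1 − 0.025), i.e. B shrinks by the factor (1+r)·0.975 = 0.98914.
This holds for months 1–51. Entering month 52 the balance is €1,575.52; 2.5% of the post-interest balance is now below €40.00, so the flat €40.00 minimum applies from here.
From month 52 a fixed €40.00 at rate r clears €1,575.52 in 59 more payments. Total: 51 + 59 = 110 months.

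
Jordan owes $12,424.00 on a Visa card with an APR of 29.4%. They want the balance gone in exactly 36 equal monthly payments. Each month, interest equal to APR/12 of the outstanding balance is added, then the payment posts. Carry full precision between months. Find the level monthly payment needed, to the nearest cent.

Monthly rate r = 29.4%/12 = 2.45% = 0.0245.
Level-payment amortization: P = B₀·r / (1 − (1+r)^(−n)) = 12424.00·0.0245 / (1 − 1.0245^(−36)).
Denominator 1 − (1+r)^(−36) = 0.581621516.
P = 304.388 / 0.581621516 ≈ 523.34.

$523.34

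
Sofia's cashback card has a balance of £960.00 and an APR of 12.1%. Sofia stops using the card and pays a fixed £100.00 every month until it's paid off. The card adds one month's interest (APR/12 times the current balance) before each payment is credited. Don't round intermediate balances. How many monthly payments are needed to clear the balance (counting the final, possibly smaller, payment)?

11 months

Monthly rate r = 12.1%/12 = 1.00833% = 0.0100833.
Recurrence: B ← B·(1+r) − £100.00.
Month 1: interest £9.68; balance after payment £869.68.
Month 2: interest £8.77; balance after payment £778.45.
Closed form: n = −ln(1 − rB₀/P)/ln(1+r) = −ln(0.9032)/ln(1.01008) ≈ 10.148, so the balance reaches zero during payment 11.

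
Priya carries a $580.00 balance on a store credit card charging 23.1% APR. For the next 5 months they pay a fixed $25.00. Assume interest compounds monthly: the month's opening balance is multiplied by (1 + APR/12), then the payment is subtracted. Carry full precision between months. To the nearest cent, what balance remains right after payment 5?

$508.11

Monthly rate r = 23.1%/12 = 1.925% = 0.01925.
Each month: B ← B·(1+r) − $25.00.
Month 1: interest $11.16; balance after payment $566.16.
Month 2: interest $10.90; balance after payment $552.06.
Month 3: interest $10.63; balance after payment $537.69.
Month 4: interest $10.35; balance after payment $523.04.
Month 5: interest $10.07; balance after payment $508.11.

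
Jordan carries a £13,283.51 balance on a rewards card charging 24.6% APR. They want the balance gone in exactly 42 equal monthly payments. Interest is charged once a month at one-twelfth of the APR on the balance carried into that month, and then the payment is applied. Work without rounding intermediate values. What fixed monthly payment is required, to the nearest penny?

£474.77

Monthly rate r = 24.6%/12 = 2.05% = 0.0205.
Level-payment amortization: P = B₀·r / (1 − (1+r)^(−n)) = 13283.51·0.0205 / (1 − 1.0205^(−42)).
Denominator 1 − (1+r)^(−42) = 0.573564237.
P = 272.312 / 0.573564237 ≈ 474.77.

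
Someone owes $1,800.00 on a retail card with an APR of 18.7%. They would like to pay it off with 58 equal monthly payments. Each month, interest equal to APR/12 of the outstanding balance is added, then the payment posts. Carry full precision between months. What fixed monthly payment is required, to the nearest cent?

$47.37

Monthly rate r = 18.7%/12 = 1.55833% = 0.0155833.
Level-payment amortization: P = B₀·r / (1 − (1+r)^(−n)) = 1800.00·0.0155833 / (1 − 1.01558^(−58)).
Denominator 1 − (1+r)^(−58) = 0.592153044.
P = 28.05 / 0.592153044 ≈ 47.37.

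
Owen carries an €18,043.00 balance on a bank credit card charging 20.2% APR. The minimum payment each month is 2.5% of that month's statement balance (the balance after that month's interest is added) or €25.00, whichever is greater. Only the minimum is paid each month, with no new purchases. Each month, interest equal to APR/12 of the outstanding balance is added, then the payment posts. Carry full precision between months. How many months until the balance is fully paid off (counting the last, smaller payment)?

Monthly rate r = 20.2%/12 = 1.68333% = 0.0168333.
While 2.5% of the post-interest balance exceeds €25.00, each month B ← (B·(1+r))·(1 − 0.025), i.e. B shrinks by the factor (1+r)·0.975 = 0.99141.
This holds for months 1–338. Entering month 339 the balance is €977.90; 2.5% of the post-interest balance is now below €25.00, so the flat €25.00 minimum applies from here.
From month 339 a fixed €25.00 at rate r clears €977.90 in 65 more payments. Total: 338 + 65 = 403 months.

403 months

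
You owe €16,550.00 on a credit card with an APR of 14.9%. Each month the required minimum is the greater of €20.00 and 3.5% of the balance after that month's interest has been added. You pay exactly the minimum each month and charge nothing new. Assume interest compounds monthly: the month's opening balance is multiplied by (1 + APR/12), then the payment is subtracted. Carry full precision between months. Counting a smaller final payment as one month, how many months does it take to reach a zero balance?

181 months

Monthly rate r = 14.9%/12 = 1.24167% = 0.0124167.
While 3.5% of the post-interest balance exceeds €20.00, each month B ← (B·(1+r))·(1 − 0.035), i.e. B shrinks by the factor (1+r)·0.965 = 0.97698.
This holds for months 1–146. Entering month 147 the balance is €552.38; 3.5% of the post-interest balance is now below €20.00, so the flat €20.00 minimum applies from here.
From month 147 a fixed €20.00 at rate r clears €552.38 in 35 more payments. Total: 146 + 35 = 181 months.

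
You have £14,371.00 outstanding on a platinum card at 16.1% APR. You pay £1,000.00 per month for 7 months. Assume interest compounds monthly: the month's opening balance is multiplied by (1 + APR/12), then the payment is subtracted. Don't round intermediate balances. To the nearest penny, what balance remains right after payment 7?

Monthly rate r = 16.1%/12 = 1.34167% = 0.0134167.
Each month: B ← B·(1+r) − £1,000.00.
Month 1: interest £192.81; balance after payment £13,563.81.
Month 2: interest £181.98; balance after payment £12,745.79.
Month 3: interest £171.01; balance after payment £11,916.80.
Month 4: interest £159.88; balance after payment £11,076.68.
Month 5: interest £148.61; balance after payment £10,225.29.
Month 6: interest £137.19; balance after payment £9,362.48.
Month 7: interest £125.61; balance after payment £8,488.10.

£8,488.10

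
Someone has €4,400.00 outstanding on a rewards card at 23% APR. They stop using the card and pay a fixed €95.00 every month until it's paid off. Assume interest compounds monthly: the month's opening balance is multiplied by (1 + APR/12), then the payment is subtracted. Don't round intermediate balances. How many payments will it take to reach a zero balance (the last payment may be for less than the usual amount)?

Monthly rate r = 23%/12 = 1.91667% = 0.0191667.
Recurrence: B ← B·(1+r) − €95.00.
Month 1: interest €84.33; balance after payment €4,389.33.
Month 2: interest €84.13; balance after payment €4,378.46.
Closed form: n = −ln(1 − rB₀/P)/ln(1+r) = −ln(0.11228)/ln(1.01917) ≈ 115.181, so the balance reaches zero during payment 116.

116 payments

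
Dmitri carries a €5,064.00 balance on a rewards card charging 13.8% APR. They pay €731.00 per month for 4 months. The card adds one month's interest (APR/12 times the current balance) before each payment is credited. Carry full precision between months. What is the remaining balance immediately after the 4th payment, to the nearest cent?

Monthly rate r = 13.8%/12 = 1.15% = 0.0115.
Each month: B ← B·(1+r) − €731.00.
Month 1: interest €58.24; balance after payment €4,391.24.
Month 2: interest €50.50; balance after payment €3,710.74.
Month 3: interest €42.67; balance after payment €3,022.41.
Month 4: interest €34.76; balance after payment €2,326.17.

€2,326.17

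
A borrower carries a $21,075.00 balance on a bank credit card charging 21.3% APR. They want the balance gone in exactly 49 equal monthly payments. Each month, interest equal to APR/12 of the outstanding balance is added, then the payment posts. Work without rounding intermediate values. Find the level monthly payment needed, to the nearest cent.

Monthly rate r = 21.3%/12 = 1.775% = 0.01775.
Level-payment amortization: P = B₀·r / (1 − (1+r)^(−n)) = 21075.00·0.01775 / (1 − 1.01775^(−49)).
Denominator 1 − (1+r)^(−49) = 0.57773454.
P = 374.081 / 0.57773454 ≈ 647.50.

$647.50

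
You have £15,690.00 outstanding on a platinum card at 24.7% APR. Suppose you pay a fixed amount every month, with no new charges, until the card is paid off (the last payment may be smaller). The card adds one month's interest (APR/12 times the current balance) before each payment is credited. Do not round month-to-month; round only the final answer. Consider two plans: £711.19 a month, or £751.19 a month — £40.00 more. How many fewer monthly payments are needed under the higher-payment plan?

2 fewer payments

Monthly rate r = 24.7%/12 = 2.05833% = 0.0205833.
At £711.19/mo: n = ⌈−ln(1 − rB₀/P)/ln(1+r)⌉ = 30 payments (last £506.44); total interest = total paid − £15,690.00 = £5,440.95.
At £751.19/mo: 28 payments (last £439.61); total interest £5,031.74.
Payments saved = 30 − 28 = 2.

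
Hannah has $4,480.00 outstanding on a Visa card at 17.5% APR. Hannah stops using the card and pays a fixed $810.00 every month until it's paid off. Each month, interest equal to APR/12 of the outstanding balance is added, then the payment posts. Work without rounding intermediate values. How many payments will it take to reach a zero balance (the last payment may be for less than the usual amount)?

Monthly rate r = 17.5%/12 = 1.45833% = 0.0145833.
Recurrence: B ← B·(1+r) − $810.00.
Month 1: interest $65.33; balance after payment $3,735.33.
Month 2: interest $54.47; balance after payment $2,979.81.
Month 3: interest $43.46; balance after payment $2,213.26.
Month 4: interest $32.28; balance after payment $1,435.54.
Month 5: interest $20.93; balance after payment $646.47.
Month 6: interest $9.43; balance after payment $0.00.

6 months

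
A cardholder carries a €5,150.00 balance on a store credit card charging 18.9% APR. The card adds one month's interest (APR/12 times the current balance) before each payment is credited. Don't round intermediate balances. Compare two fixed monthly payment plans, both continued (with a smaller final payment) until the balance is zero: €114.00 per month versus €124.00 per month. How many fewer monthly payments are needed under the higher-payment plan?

Monthly rate r = 18.9%/12 = 1.575% = 0.01575.
At €114.00/mo: n = ⌈−ln(1 − rB₀/P)/ln(1+r)⌉ = 80 payments (last €62.61); total interest = total paid − €5,150.00 = €3,918.61.
At €124.00/mo: 68 payments (last €116.50); total interest €3,274.50.
Payments saved = 80 − 68 = 12.

12 fewer payments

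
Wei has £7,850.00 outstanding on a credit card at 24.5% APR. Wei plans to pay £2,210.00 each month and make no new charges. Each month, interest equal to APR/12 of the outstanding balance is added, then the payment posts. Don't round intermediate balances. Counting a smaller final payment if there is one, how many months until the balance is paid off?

4 payments

Monthly rate r = 24.5%/12 = 2.04167% = 0.0204167.
Recurrence: B ← B·(1+r) − £2,210.00.
Month 1: interest £160.27; balance after payment £5,800.27.
Month 2: interest £118.42; balance after payment £3,708.69.
Month 3: interest £75.72; balance after payment £1,574.41.
Month 4: interest £32.14; balance after payment £0.00.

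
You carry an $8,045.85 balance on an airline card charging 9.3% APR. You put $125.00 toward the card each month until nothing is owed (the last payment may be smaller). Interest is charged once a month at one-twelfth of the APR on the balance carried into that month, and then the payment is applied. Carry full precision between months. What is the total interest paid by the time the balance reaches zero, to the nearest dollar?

$3,140

Monthly rate r = 9.3%/12 = 0.775% = 0.00775.
Payoff takes n = ⌈−ln(1 − rB₀/P)/ln(1+r)⌉ = ⌈89.485⌉ = 90 payments; the last is $60.75.
Total paid = 89·$125.00 + $60.75 = $11,185.75.
Total interest = total paid − principal = $11,185.75 − $8,045.85 = $3,139.90.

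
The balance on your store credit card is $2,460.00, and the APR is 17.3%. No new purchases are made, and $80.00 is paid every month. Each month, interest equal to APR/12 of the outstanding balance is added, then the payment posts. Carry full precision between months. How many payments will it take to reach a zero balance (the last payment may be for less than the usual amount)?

41 payments

Monthly rate r = 17.3%/12 = 1.44167% = 0.0144167.
Recurrence: B ← B·(1+r) − $80.00.
Month 1: interest $35.47; balance after payment $2,415.47.
Month 2: interest $34.82; balance after payment $2,370.29.
Closed form: n = −ln(1 − rB₀/P)/ln(1+r) = −ln(0.55669)/ln(1.01442) ≈ 40.922, so the balance reaches zero during payment 41.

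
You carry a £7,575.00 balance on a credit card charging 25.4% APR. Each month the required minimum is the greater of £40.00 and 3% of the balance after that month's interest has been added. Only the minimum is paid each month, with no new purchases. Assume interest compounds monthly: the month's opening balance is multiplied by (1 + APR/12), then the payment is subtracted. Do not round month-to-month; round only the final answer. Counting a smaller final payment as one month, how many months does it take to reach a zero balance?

241 months

Monthly rate r = 25.4%/12 = 2.11667% = 0.0211667.
While 3% of the post-interest balance exceeds £40.00, each month B ← (B·(1+r))·(1 − 0.03), i.e. B shrinks by the factor (1+r)·0.97 = 0.99053.
This holds for months 1–185. Entering month 186 the balance is £1,303.26; 3% of the post-interest balance is now below £40.00, so the flat £40.00 minimum applies from here.
From month 186 a fixed £40.00 at rate r clears £1,303.26 in 56 more payments. Total: 185 + 56 = 241 months.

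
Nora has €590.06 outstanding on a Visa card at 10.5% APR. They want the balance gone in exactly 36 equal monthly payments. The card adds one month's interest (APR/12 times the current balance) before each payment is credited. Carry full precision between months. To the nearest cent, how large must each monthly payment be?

Monthly rate r = 10.5%/12 = 0.875% = 0.00875.
Level-payment amortization: P = B₀·r / (1 − (1+r)^(−n)) = 590.06·0.00875 / (1 − 1.00875^(−36)).
Denominator 1 − (1+r)^(−36) = 0.269210529.
P = 5.16303 / 0.269210529 ≈ 19.18.

€19.18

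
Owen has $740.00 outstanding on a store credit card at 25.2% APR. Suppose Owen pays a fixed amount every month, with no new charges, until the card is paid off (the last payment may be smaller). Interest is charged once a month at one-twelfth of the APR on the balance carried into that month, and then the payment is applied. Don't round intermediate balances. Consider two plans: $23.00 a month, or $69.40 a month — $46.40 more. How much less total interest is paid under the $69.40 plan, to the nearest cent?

Monthly rate r = 25.2%/12 = 2.1% = 0.021.
At $23.00/mo: n = ⌈−ln(1 − rB₀/P)/ln(1+r)⌉ = 55 payments (last $4.11); total interest = total paid − $740.00 = $506.11.
At $69.40/mo: 13 payments (last $13.83); total interest $106.63.
Interest saved = $506.11 − $106.63 = $399.48.

$399.48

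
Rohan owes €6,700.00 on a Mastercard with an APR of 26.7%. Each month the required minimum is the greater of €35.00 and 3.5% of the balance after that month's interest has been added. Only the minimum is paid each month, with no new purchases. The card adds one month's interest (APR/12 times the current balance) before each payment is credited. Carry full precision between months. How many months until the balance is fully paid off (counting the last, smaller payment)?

Monthly rate r = 26.7%/12 = 2.225% = 0.02225.
While 3.5% of the post-interest balance exceeds €35.00, each month B ← (B·(1+r))·(1 − 0.035), i.e. B shrinks by the factor (1+r)·0.965 = 0.98647.
This holds for months 1–142. Entering month 143 the balance is €968.42; 3.5% of the post-interest balance is now below €35.00, so the flat €35.00 minimum applies from here.
From month 143 a fixed €35.00 at rate r clears €968.42 in 44 more payments. Total: 142 + 44 = 186 months.

186 months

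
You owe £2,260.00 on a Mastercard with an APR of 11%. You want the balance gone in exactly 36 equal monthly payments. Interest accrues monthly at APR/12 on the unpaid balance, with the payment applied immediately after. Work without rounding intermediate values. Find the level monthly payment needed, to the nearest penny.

£73.99

Monthly rate r = 11%/12 = 0.916667% = 0.00916667.
Level-payment amortization: P = B₀·r / (1 − (1+r)^(−n)) = 2260.00·0.00916667 / (1 − 1.00917^(−36)).
Denominator 1 − (1+r)^(−36) = 0.279994681.
P = 20.7167 / 0.279994681 ≈ 73.99.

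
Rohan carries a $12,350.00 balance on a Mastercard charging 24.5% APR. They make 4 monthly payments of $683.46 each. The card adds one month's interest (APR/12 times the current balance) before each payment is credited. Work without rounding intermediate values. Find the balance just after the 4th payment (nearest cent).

$10,571.18

Monthly rate r = 24.5%/12 = 2.04167% = 0.0204167.
Each month: B ← B·(1+r) − $683.46.
Month 1: interest $252.15; balance after payment $11,918.69.
Month 2: interest $243.34; balance after payment $11,478.57.
Month 3: interest $234.35; balance after payment $11,029.46.
Month 4: interest $225.18; balance after payment $10,571.18.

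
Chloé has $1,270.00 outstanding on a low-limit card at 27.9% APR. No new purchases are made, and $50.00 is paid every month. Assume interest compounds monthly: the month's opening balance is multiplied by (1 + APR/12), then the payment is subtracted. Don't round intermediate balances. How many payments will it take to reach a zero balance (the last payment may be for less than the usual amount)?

39 payments

Monthly rate r = 27.9%/12 = 2.325% = 0.02325.
Recurrence: B ← B·(1+r) − $50.00.
Month 1: interest $29.53; balance after payment $1,249.53.
Month 2: interest $29.05; balance after payment $1,228.58.
Closed form: n = −ln(1 − rB₀/P)/ln(1+r) = −ln(0.40945)/ln(1.02325) ≈ 38.851, so the balance reaches zero during payment 39.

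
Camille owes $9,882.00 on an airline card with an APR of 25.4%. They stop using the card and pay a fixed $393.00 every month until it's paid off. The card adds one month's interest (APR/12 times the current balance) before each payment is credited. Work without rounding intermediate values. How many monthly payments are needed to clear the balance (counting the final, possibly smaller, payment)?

Monthly rate r = 25.4%/12 = 2.11667% = 0.0211667.
Recurrence: B ← B·(1+r) − $393.00.
Month 1: interest $209.17; balance after payment $9,698.17.
Month 2: interest $205.28; balance after payment $9,510.45.
Closed form: n = −ln(1 − rB₀/P)/ln(1+r) = −ln(0.46776)/ln(1.02117) ≈ 36.274, so the balance reaches zero during payment 37.

37 months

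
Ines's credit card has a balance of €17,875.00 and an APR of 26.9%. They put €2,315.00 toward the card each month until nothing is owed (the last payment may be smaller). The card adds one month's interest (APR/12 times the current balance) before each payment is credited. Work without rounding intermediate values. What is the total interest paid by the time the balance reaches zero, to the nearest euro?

Monthly rate r = 26.9%/12 = 2.24167% = 0.0224167.
Payoff takes n = ⌈−ln(1 − rB₀/P)/ln(1+r)⌉ = ⌈8.573⌉ = 9 payments; the last is €1,332.86.
Total paid = 8·€2,315.00 + €1,332.86 = €19,852.86.
Total interest = total paid − principal = €19,852.86 − €17,875.00 = €1,977.86.

€1,978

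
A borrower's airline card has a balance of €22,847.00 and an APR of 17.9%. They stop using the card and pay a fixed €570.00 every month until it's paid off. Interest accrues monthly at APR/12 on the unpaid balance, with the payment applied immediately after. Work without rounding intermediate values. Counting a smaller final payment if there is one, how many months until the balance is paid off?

62 payments

Monthly rate r = 17.9%/12 = 1.49167% = 0.0149167.
Recurrence: B ← B·(1+r) − €570.00.
Month 1: interest €340.80; balance after payment €22,617.80.
Month 2: interest €337.38; balance after payment €22,385.18.
Closed form: n = −ln(1 − rB₀/P)/ln(1+r) = −ln(0.4021)/ln(1.01492) ≈ 61.530, so the balance reaches zero during payment 62.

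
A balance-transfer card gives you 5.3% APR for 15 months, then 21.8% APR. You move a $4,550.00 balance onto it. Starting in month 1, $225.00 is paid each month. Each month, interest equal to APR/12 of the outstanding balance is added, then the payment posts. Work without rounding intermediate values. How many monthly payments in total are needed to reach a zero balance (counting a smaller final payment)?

22 months

Promo months 1–15 at r₀ = 5.3%/12 = 0.00441667; months 16+ at r₁ = 21.8%/12 = 0.0181667.
After month 15: iterate B ← B·(1+r₀) − $225.00 for 15 months → $1,379.57.
Then at r₁ with $225.00/mo: n₂ = −ln(1 − r₁·B/P)/ln(1+r₁) ≈ 6.56 → 7 more payments.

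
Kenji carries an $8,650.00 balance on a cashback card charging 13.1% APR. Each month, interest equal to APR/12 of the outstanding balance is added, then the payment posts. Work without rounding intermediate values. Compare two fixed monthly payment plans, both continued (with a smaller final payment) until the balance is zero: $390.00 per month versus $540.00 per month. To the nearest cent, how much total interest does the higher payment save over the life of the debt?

$398.53

Monthly rate r = 13.1%/12 = 1.09167% = 0.0109167.
At $390.00/mo: n = ⌈−ln(1 − rB₀/P)/ln(1+r)⌉ = 26 payments (last $208.88); total interest = total paid − $8,650.00 = $1,308.88.
At $540.00/mo: 18 payments (last $380.35); total interest $910.35.
Interest saved = $1,308.88 − $910.35 = $398.53.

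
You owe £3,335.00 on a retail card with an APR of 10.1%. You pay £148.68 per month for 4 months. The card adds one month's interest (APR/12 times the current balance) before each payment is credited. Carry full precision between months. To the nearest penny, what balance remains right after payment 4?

£2,846.43

Monthly rate r = 10.1%/12 = 0.841667% = 0.00841667.
Each month: B ← B·(1+r) − £148.68.
Month 1: interest £28.07; balance after payment £3,214.39.
Month 2: interest £27.05; balance after payment £3,092.76.
Month 3: interest £26.03; balance after payment £2,970.11.
Month 4: interest £25.00; balance after payment £2,846.43.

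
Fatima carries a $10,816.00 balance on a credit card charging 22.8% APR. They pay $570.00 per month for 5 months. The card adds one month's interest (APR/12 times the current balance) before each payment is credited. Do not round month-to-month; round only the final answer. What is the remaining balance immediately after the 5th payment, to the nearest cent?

$8,922.94

Monthly rate r = 22.8%/12 = 1.9% = 0.019.
Each month: B ← B·(1+r) − $570.00.
Month 1: interest $205.50; balance after payment $10,451.50.
Month 2: interest $198.58; balance after payment $10,080.08.
Month 3: interest $191.52; balance after payment $9,701.60.
Month 4: interest $184.33; balance after payment $9,315.93.
Month 5: interest $177.00; balance after payment $8,922.94.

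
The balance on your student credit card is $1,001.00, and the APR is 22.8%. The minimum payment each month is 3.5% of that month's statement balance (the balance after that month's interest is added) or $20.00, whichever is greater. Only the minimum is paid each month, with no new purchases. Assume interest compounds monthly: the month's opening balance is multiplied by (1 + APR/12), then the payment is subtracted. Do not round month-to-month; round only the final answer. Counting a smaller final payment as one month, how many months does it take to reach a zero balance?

75 months

Monthly rate r = 22.8%/12 = 1.9% = 0.019.
While 3.5% of the post-interest balance exceeds $20.00, each month B ← (B·(1+r))·(1 − 0.035), i.e. B shrinks by the factor (1+r)·0.965 = 0.98333.
This holds for months 1–35. Entering month 36 the balance is $555.89; 3.5% of the post-interest balance is now below $20.00, so the flat $20.00 minimum applies from here.
From month 36 a fixed $20.00 at rate r clears $555.89 in 40 more payments. Total: 35 + 40 = 75 months.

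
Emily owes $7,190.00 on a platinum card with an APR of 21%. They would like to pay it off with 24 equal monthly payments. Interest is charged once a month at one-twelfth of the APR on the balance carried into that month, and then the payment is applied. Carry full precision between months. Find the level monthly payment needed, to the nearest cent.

$369.46

Monthly rate r = 21%/12 = 1.75% = 0.0175.
Level-payment amortization: P = B₀·r / (1 − (1+r)^(−n)) = 7190.00·0.0175 / (1 − 1.0175^(−24)).
Denominator 1 − (1+r)^(−24) = 0.340561999.
P = 125.825 / 0.340561999 ≈ 369.46.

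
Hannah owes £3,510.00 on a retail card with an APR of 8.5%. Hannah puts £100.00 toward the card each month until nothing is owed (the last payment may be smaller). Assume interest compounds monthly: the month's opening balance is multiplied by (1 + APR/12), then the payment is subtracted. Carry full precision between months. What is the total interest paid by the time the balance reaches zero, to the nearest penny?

Monthly rate r = 8.5%/12 = 0.708333% = 0.00708333.
Payoff takes n = ⌈−ln(1 − rB₀/P)/ln(1+r)⌉ = ⌈40.498⌉ = 41 payments; the last is £49.90.
Total paid = 40·£100.00 + £49.90 = £4,049.90.
Total interest = total paid − principal = £4,049.90 − £3,510.00 = £539.90.

£539.90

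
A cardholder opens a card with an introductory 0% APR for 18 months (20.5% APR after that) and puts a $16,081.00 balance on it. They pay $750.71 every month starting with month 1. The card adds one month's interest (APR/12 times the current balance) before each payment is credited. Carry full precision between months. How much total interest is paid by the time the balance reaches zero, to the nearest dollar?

$102

Promo months 1–18 at r₀ = 0%/12 = 0; months 19+ at r₁ = 20.5%/12 = 0.0170833.
After month 18 (no interest yet): B = $16,081.00 − 18·$750.71 = $2,568.22.
Then at r₁ with $750.71/mo: n₂ = −ln(1 − r₁·B/P)/ln(1+r₁) ≈ 3.56 → 4 more payments.
Total paid = 21·$750.71 + $418.31 = $16,183.22; interest = $16,183.22 − $16,081.00 = $102.22.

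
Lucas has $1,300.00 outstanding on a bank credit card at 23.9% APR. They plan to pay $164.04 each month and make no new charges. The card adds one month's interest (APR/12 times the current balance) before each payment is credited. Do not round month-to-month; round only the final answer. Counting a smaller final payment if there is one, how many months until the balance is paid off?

Monthly rate r = 23.9%/12 = 1.99167% = 0.0199167.
Recurrence: B ← B·(1+r) − $164.04.
Month 1: interest $25.89; balance after payment $1,161.85.
Month 2: interest $23.14; balance after payment $1,020.95.
Closed form: n = −ln(1 − rB₀/P)/ln(1+r) = −ln(0.84216)/ln(1.01992) ≈ 8.711, so the balance reaches zero during payment 9.

9 months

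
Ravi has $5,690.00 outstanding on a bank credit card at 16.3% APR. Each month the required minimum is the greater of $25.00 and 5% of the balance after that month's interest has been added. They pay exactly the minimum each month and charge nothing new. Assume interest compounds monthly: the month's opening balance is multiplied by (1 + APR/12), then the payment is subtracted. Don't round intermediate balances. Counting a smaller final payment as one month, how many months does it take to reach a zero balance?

88 months

Monthly rate r = 16.3%/12 = 1.35833% = 0.0135833.
While 5% of the post-interest balance exceeds $25.00, each month B ← (B·(1+r))·(1 − 0.05), i.e. B shrinks by the factor (1+r)·0.95 = 0.9629.
This holds for months 1–65. Entering month 66 the balance is $487.54; 5% of the post-interest balance is now below $25.00, so the flat $25.00 minimum applies from here.
From month 66 a fixed $25.00 at rate r clears $487.54 in 23 more payments. Total: 65 + 23 = 88 months.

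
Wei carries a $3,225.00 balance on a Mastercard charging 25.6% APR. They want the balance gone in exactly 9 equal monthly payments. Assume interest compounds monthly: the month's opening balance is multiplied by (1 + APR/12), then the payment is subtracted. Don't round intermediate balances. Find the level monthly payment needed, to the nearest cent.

Monthly rate r = 25.6%/12 = 2.13333% = 0.0213333.
Level-payment amortization: P = B₀·r / (1 − (1+r)^(−n)) = 3225.00·0.0213333 / (1 − 1.02133^(−9)).
Denominator 1 − (1+r)^(−9) = 0.17302488.
P = 68.8 / 0.17302488 ≈ 397.63.

$397.63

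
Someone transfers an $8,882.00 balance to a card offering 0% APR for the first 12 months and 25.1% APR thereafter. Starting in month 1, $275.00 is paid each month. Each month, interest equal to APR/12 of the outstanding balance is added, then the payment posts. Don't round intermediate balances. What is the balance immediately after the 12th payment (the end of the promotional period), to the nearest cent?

$5,582.00

Promo months 1–12 at r₀ = 0%/12 = 0; months 13+ at r₁ = 25.1%/12 = 0.0209167.
After month 12 (no interest yet): B = $8,882.00 − 12·$275.00 = $5,582.00.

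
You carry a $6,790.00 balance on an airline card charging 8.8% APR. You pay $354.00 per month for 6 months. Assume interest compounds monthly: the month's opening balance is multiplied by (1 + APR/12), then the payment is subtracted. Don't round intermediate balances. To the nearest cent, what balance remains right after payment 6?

Monthly rate r = 8.8%/12 = 0.733333% = 0.00733333.
Each month: B ← B·(1+r) − $354.00.
Month 1: interest $49.79; balance after payment $6,485.79.
Month 2: interest $47.56; balance after payment $6,179.36.
Month 3: interest $45.32; balance after payment $5,870.67.
Month 4: interest $43.05; balance after payment $5,559.72.
Month 5: interest $40.77; balance after payment $5,246.49.
Month 6: interest $38.47; balance after payment $4,930.97.

$4,930.97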